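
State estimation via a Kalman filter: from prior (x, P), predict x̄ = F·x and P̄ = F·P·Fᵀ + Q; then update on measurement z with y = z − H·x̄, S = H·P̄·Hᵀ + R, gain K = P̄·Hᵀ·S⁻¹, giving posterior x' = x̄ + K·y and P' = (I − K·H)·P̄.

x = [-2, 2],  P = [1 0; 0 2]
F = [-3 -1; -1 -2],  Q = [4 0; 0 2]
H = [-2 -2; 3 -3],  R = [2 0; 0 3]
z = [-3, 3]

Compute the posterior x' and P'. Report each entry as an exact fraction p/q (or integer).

x̄ = F·x = [4, -2]
P̄ = F·P·Fᵀ + Q = [15 7; 7 11]
y = z − H·x̄ = [1, -15]
S = H·P̄·Hᵀ + R = [162 -24; -24 111]
K = P̄·Hᵀ·S⁻¹ = [-718/2901 472/2901; -238/967 -156/967]
x' = x̄ + K·y = [3806/2901, 168/967]
P' = (I − K·H)·P̄ = [595/2901 41/967; 41/967 197/967]

x' = [3806/2901, 168/967]
P' = [595/2901 41/967; 41/967 197/967]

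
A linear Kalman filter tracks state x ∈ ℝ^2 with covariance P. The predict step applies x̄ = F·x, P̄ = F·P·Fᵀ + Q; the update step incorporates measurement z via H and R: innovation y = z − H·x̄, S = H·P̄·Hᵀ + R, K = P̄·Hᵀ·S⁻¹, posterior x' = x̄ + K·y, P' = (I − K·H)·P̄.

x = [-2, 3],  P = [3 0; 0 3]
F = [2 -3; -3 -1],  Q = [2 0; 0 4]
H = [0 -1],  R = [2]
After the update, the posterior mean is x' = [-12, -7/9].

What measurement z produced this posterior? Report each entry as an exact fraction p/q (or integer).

x̄ = F·x = [-13, 3]
P̄ = F·P·Fᵀ + Q = [41 -9; -9 34]
S = H·P̄·Hᵀ + R = [36]
K = P̄·Hᵀ·S⁻¹ = [1/4; -17/18]
x' − x̄ = [1, -34/9] = K·y
y = (KᵀK)⁻¹·Kᵀ·(x' − x̄) = [4]
z = y + H·x̄ = [4] + [-3] = [1]

z = [1]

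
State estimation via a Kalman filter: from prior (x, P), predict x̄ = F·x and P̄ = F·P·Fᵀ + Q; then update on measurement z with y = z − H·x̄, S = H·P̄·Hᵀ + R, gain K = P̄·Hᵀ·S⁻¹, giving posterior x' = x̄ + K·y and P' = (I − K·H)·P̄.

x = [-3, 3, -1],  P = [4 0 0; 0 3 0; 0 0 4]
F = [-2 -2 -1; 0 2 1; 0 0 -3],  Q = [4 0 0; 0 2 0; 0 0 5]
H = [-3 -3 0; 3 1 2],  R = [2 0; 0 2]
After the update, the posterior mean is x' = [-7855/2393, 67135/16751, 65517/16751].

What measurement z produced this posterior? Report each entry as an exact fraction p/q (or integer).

x̄ = F·x = [1, 5, 3]
P̄ = F·P·Fᵀ + Q = [36 -16 12; -16 18 -12; 12 -12 41]
S = H·P̄·Hᵀ + R = [200 -186; -186 508]
K = P̄·Hᵀ·S⁻¹ = [-318/2393 430/2393; -3273/16751 -2979/16751; 4929/16751 5300/16751]
x' − x̄ = [-10248/2393, -16620/16751, 15264/16751] = K·y
y = (KᵀK)⁻¹·Kᵀ·(x' − x̄) = [16, -12]
z = y + H·x̄ = [16, -12] + [-18, 14] = [-2, 2]

z = [-2, 2]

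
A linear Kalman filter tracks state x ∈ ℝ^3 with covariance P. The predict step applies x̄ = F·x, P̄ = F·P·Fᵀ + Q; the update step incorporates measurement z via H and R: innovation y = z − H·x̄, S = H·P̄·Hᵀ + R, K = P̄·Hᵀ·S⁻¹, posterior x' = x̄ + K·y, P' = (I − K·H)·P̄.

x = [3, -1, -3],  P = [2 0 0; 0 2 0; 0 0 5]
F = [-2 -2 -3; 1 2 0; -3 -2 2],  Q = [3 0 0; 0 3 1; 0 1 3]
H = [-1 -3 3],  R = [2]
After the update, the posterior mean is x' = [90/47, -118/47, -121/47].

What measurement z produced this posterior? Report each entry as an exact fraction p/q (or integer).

x̄ = F·x = [5, 1, -13]
P̄ = F·P·Fᵀ + Q = [64 -12 -10; -12 13 -13; -10 -13 49]
S = H·P̄·Hᵀ + R = [846]
K = P̄·Hᵀ·S⁻¹ = [-29/423; -11/141; 98/423]
x' − x̄ = [-145/47, -165/47, 490/47] = K·y
y = (KᵀK)⁻¹·Kᵀ·(x' − x̄) = [45]
z = y + H·x̄ = [45] + [-47] = [-2]

z = [-2]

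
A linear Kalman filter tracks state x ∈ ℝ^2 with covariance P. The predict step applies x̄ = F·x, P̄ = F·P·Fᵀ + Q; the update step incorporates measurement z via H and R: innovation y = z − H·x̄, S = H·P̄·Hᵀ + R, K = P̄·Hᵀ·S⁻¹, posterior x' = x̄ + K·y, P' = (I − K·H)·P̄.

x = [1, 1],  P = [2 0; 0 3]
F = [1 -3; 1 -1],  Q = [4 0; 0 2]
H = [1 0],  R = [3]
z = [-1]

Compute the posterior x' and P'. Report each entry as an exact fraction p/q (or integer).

x' = [-13/12, 11/36]
P' = [11/4 11/12; 11/12 131/36]

x̄ = F·x = [-2, 0]
P̄ = F·P·Fᵀ + Q = [33 11; 11 7]
y = z − H·x̄ = [1]
S = H·P̄·Hᵀ + R = [36]
K = P̄·Hᵀ·S⁻¹ = [11/12; 11/36]
x' = x̄ + K·y = [-13/12, 11/36]
P' = (I − K·H)·P̄ = [11/4 11/12; 11/12 131/36]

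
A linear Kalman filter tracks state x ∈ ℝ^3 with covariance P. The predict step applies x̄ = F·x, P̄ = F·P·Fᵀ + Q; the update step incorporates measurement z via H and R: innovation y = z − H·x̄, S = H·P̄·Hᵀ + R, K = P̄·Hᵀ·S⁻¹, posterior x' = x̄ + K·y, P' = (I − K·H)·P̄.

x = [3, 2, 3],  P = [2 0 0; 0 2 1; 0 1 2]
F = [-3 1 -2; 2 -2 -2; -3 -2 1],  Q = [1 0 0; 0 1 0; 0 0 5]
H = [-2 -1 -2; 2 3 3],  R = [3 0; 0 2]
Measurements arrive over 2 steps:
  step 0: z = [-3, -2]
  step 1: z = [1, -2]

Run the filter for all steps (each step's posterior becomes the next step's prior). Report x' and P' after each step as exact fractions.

step 0: x̄ = F·x = [-13, -4, -10]
step 0: P̄ = F·P·Fᵀ + Q = [25 -6 15; -6 33 -6; 15 -6 29]
step 0: y = z − H·x̄ = [-53, 66]
step 0: S = H·P̄·Hᵀ + R = [324 -421; -421 660]
step 0: K = P̄·Hᵀ·S⁻¹ = [-16423/36599 -6206/36599; 23109/36599 18567/36599; -12441/36599 -2446/36599]
step 0: x' = x̄ + K·y = [-14964/36599, -145751/36599, 131947/36599]
step 0: P' = (I − K·H)·P̄ = [177535/36599 60813/36599 -183307/36599; 60813/36599 134625/36599 -162789/36599; -183307/36599 -162789/36599 283363/36599]
step 1: x̄ = F·x = [-364753/36599, -2320/36599, 468341/36599]
step 1: P̄ = F·P·Fᵀ + Q = [989085/36599 -406696/36599 -419588/36599; -406696/36599 2096331/36599 -2763844/36599; -419588/36599 -2763844/36599 5083427/36599]
step 1: y = z − H·x̄ = [241455/36599, -741755/36599]
step 1: S = H·P̄·Hᵀ + R = [10457312/36599 -8421851/36599; -8421851/36599 8982760/36599]
step 1: K = P̄·Hᵀ·S⁻¹ = [-294945938/628649681 -18327554/36979393; 393841641/628649681 10128169/36979393; -202825583/628649681 14006574/36979393]
step 1: x' = x̄ + K·y = [-1896516207/628649681, -931117620/628649681, 1880613734/628649681]
step 1: P' = (I − K·H)·P̄ = [6825403715/628649681 3250006772/628649681 -8007988194/628649681; 3250006772/628649681 3577767935/628649681 -5629653201/628649681; -8007988194/628649681 -5629653201/628649681 11127053169/628649681]

step 0: x' = [-14964/36599, -145751/36599, 131947/36599], P' = [177535/36599 60813/36599 -183307/36599; 60813/36599 134625/36599 -162789/36599; -183307/36599 -162789/36599 283363/36599]
step 1: x' = [-1896516207/628649681, -931117620/628649681, 1880613734/628649681], P' = [6825403715/628649681 3250006772/628649681 -8007988194/628649681; 3250006772/628649681 3577767935/628649681 -5629653201/628649681; -8007988194/628649681 -5629653201/628649681 11127053169/628649681]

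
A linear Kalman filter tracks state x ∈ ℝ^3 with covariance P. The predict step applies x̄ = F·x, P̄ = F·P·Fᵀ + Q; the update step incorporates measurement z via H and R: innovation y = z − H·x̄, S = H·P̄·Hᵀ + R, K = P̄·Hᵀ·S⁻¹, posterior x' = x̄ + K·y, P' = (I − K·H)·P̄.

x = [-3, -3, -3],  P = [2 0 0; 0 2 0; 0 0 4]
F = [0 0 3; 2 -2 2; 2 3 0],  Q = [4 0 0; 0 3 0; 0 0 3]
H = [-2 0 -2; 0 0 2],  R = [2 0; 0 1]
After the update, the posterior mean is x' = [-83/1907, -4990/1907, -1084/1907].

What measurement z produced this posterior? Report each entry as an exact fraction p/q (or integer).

z = [1, -1]

x̄ = F·x = [-9, -6, -15]
P̄ = F·P·Fᵀ + Q = [40 24 0; 24 35 -4; 0 -4 29]
S = H·P̄·Hᵀ + R = [278 -116; -116 117]
K = P̄·Hᵀ·S⁻¹ = [-936/1907 -928/1907; -2804/9535 -3432/9535; -29/9535 4698/9535]
x' − x̄ = [17080/1907, 6452/1907, 27521/1907] = K·y
y = (KᵀK)⁻¹·Kᵀ·(x' − x̄) = [-47, 29]
z = y + H·x̄ = [-47, 29] + [48, -30] = [1, -1]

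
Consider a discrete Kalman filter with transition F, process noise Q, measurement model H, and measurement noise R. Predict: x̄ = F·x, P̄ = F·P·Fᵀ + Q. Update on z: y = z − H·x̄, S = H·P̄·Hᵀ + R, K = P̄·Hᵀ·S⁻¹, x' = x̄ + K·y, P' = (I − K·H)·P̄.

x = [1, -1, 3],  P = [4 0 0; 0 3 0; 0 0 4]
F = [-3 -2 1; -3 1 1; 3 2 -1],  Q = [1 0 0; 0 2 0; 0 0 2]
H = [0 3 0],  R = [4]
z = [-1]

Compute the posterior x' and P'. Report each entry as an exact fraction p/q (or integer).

x' = [1022/409, -139/409, -1022/409]
P' = [11273/409 136/409 -10864/409; 136/409 180/409 -136/409; -10864/409 -136/409 11682/409]

x̄ = F·x = [2, -1, -2]
P̄ = F·P·Fᵀ + Q = [53 34 -52; 34 45 -34; -52 -34 54]
y = z − H·x̄ = [2]
S = H·P̄·Hᵀ + R = [409]
K = P̄·Hᵀ·S⁻¹ = [102/409; 135/409; -102/409]
x' = x̄ + K·y = [1022/409, -139/409, -1022/409]
P' = (I − K·H)·P̄ = [11273/409 136/409 -10864/409; 136/409 180/409 -136/409; -10864/409 -136/409 11682/409]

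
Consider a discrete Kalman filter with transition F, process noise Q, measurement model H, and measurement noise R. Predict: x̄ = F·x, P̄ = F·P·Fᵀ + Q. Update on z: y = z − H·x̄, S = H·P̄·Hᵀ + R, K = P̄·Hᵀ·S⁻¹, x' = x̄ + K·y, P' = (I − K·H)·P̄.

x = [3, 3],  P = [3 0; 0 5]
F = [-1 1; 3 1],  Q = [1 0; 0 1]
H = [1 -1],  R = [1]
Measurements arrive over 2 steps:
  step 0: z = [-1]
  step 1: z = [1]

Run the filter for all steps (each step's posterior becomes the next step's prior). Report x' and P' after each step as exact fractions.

step 0: x' = [143/51, 205/51], P' = [290/51 277/51; 277/51 314/51]
step 1: x' = [7085/4793, 2915/4793], P' = [9284/4793 9181/4793; 9181/4793 13820/4793]

step 0: x̄ = F·x = [0, 12]
step 0: P̄ = F·P·Fᵀ + Q = [9 -4; -4 33]
step 0: y = z − H·x̄ = [11]
step 0: S = H·P̄·Hᵀ + R = [51]
step 0: K = P̄·Hᵀ·S⁻¹ = [13/51; -37/51]
step 0: x' = x̄ + K·y = [143/51, 205/51]
step 0: P' = (I − K·H)·P̄ = [290/51 277/51; 277/51 314/51]
step 1: x̄ = F·x = [62/51, 634/51]
step 1: P̄ = F·P·Fᵀ + Q = [101/51 -2/51; -2/51 4637/51]
step 1: y = z − H·x̄ = [623/51]
step 1: S = H·P̄·Hᵀ + R = [4793/51]
step 1: K = P̄·Hᵀ·S⁻¹ = [103/4793; -4639/4793]
step 1: x' = x̄ + K·y = [7085/4793, 2915/4793]
step 1: P' = (I − K·H)·P̄ = [9284/4793 9181/4793; 9181/4793 13820/4793]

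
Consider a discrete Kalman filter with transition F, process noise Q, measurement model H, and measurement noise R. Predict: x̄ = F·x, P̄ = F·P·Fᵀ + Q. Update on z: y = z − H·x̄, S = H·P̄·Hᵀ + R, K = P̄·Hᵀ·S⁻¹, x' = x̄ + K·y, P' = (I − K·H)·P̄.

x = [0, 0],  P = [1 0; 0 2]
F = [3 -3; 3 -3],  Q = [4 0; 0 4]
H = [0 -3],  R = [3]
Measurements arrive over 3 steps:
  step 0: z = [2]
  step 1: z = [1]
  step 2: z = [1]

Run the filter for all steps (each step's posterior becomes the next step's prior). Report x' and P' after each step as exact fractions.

step 0: x̄ = F·x = [0, 0]
step 0: P̄ = F·P·Fᵀ + Q = [31 27; 27 31]
step 0: y = z − H·x̄ = [2]
step 0: S = H·P̄·Hᵀ + R = [282]
step 0: K = P̄·Hᵀ·S⁻¹ = [-27/94; -31/94]
step 0: x' = x̄ + K·y = [-27/47, -31/47]
step 0: P' = (I − K·H)·P̄ = [727/94 27/94; 27/94 31/94]
step 1: x̄ = F·x = [12/47, 12/47]
step 1: P̄ = F·P·Fᵀ + Q = [3356/47 3168/47; 3168/47 3356/47]
step 1: y = z − H·x̄ = [83/47]
step 1: S = H·P̄·Hᵀ + R = [30345/47]
step 1: K = P̄·Hᵀ·S⁻¹ = [-3168/10115; -3356/10115]
step 1: x' = x̄ + K·y = [-3012/10115, -3344/10115]
step 1: P' = (I − K·H)·P̄ = [81644/10115 3168/10115; 3168/10115 3356/10115]
step 2: x̄ = F·x = [996/10115, 996/10115]
step 2: P̄ = F·P·Fᵀ + Q = [748436/10115 707976/10115; 707976/10115 748436/10115]
step 2: y = z − H·x̄ = [13103/10115]
step 2: S = H·P̄·Hᵀ + R = [6766269/10115]
step 2: K = P̄·Hᵀ·S⁻¹ = [-707976/2255423; -748436/2255423]
step 2: x' = x̄ + K·y = [-695028/2255423, -747440/2255423]
step 2: P' = (I − K·H)·P̄ = [18225380/2255423 707976/2255423; 707976/2255423 748436/2255423]

step 0: x' = [-27/47, -31/47], P' = [727/94 27/94; 27/94 31/94]
step 1: x' = [-3012/10115, -3344/10115], P' = [81644/10115 3168/10115; 3168/10115 3356/10115]
step 2: x' = [-695028/2255423, -747440/2255423], P' = [18225380/2255423 707976/2255423; 707976/2255423 748436/2255423]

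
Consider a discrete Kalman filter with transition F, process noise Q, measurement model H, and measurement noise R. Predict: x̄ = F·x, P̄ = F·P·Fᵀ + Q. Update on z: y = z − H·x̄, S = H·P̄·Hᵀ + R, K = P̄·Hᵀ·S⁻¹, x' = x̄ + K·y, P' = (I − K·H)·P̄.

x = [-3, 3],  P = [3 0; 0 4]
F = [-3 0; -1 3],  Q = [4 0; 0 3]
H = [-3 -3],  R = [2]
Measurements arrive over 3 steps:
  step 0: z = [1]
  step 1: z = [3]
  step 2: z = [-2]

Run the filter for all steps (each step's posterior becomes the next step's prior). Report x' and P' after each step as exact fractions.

step 0: x' = [-291/821, 60/821], P' = [11051/821 -10971/821; -10971/821 11073/821]
step 1: x' = [-346221/4911358, -4560807/4911358], P' = [11114989/4911358 -10645719/4911358; -10645719/4911358 11267497/4911358]
step 2: x' = [8185888464/5131939247, -4795739184/5131939247], P' = [11588353079/5131939247 -11090679537/5131939247; -11090679537/5131939247 11731254113/5131939247]

step 0: x̄ = F·x = [9, 12]
step 0: P̄ = F·P·Fᵀ + Q = [31 9; 9 42]
step 0: y = z − H·x̄ = [64]
step 0: S = H·P̄·Hᵀ + R = [821]
step 0: K = P̄·Hᵀ·S⁻¹ = [-120/821; -153/821]
step 0: x' = x̄ + K·y = [-291/821, 60/821]
step 0: P' = (I − K·H)·P̄ = [11051/821 -10971/821; -10971/821 11073/821]
step 1: x̄ = F·x = [873/821, 471/821]
step 1: P̄ = F·P·Fᵀ + Q = [102743/821 131892/821; 131892/821 178997/821]
step 1: y = z − H·x̄ = [6495/821]
step 1: S = H·P̄·Hᵀ + R = [4911358/821]
step 1: K = P̄·Hᵀ·S⁻¹ = [-703905/4911358; -932667/4911358]
step 1: x' = x̄ + K·y = [-346221/4911358, -4560807/4911358]
step 1: P' = (I − K·H)·P̄ = [11114989/4911358 -10645719/4911358; -10645719/4911358 11267497/4911358]
step 2: x̄ = F·x = [1038663/4911358, -6668100/2455679]
step 2: P̄ = F·P·Fᵀ + Q = [119680333/4911358 64578219/2455679; 64578219/2455679 95565425/2455679]
step 2: y = z − H·x̄ = [-46715327/4911358]
step 2: S = H·P̄·Hᵀ + R = [5131939247/4911358]
step 2: K = P̄·Hᵀ·S⁻¹ = [-746510313/5131939247; -960861864/5131939247]
step 2: x' = x̄ + K·y = [8185888464/5131939247, -4795739184/5131939247]
step 2: P' = (I − K·H)·P̄ = [11588353079/5131939247 -11090679537/5131939247; -11090679537/5131939247 11731254113/5131939247]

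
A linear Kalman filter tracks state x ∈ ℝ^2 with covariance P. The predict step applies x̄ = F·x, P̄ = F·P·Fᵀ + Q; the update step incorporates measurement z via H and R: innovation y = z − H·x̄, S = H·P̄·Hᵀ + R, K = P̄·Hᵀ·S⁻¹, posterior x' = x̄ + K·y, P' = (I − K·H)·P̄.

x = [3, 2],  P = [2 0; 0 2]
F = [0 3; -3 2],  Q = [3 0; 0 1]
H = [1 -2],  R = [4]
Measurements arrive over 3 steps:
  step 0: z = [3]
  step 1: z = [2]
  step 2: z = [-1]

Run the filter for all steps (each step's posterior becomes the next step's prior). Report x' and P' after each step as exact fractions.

step 0: x' = [549/85, 121/85], P' = [1776/85 894/85; 894/85 531/85]
step 1: x' = [-143880/27337, -102280/27337], P' = [338520/27337 154506/27337; 154506/27337 97043/27337]
step 2: x' = [-3672525/766457, -1348225/766457], P' = [66515496/5365199 30685758/5365199; 30685758/5365199 19367409/5365199]

step 0: x̄ = F·x = [6, -5]
step 0: P̄ = F·P·Fᵀ + Q = [21 12; 12 27]
step 0: y = z − H·x̄ = [-13]
step 0: S = H·P̄·Hᵀ + R = [85]
step 0: K = P̄·Hᵀ·S⁻¹ = [-3/85; -42/85]
step 0: x' = x̄ + K·y = [549/85, 121/85]
step 0: P' = (I − K·H)·P̄ = [1776/85 894/85; 894/85 531/85]
step 1: x̄ = F·x = [363/85, -281/17]
step 1: P̄ = F·P·Fᵀ + Q = [5034/85 -972/17; -972/17 1493/17]
step 1: y = z − H·x̄ = [-3003/85]
step 1: S = H·P̄·Hᵀ + R = [54674/85]
step 1: K = P̄·Hᵀ·S⁻¹ = [7377/27337; -9895/27337]
step 1: x' = x̄ + K·y = [-143880/27337, -102280/27337]
step 1: P' = (I − K·H)·P̄ = [338520/27337 154506/27337; 154506/27337 97043/27337]
step 2: x̄ = F·x = [-306840/27337, 227080/27337]
step 2: P̄ = F·P·Fᵀ + Q = [955398/27337 -808296/27337; -808296/27337 1608117/27337]
step 2: y = z − H·x̄ = [733663/27337]
step 2: S = H·P̄·Hᵀ + R = [10730398/27337]
step 2: K = P̄·Hᵀ·S⁻¹ = [1285995/5365199; -2012265/5365199]
step 2: x' = x̄ + K·y = [-3672525/766457, -1348225/766457]
step 2: P' = (I − K·H)·P̄ = [66515496/5365199 30685758/5365199; 30685758/5365199 19367409/5365199]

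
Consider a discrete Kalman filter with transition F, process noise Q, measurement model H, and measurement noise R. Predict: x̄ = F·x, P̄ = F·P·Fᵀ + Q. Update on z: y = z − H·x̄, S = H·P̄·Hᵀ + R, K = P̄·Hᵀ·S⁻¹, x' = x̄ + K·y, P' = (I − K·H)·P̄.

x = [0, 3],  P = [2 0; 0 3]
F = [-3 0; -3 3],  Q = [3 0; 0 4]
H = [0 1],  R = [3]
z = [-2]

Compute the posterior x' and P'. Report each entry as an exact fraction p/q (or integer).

x' = [-99/26, -71/52]
P' = [192/13 27/26; 27/26 147/52]

x̄ = F·x = [0, 9]
P̄ = F·P·Fᵀ + Q = [21 18; 18 49]
y = z − H·x̄ = [-11]
S = H·P̄·Hᵀ + R = [52]
K = P̄·Hᵀ·S⁻¹ = [9/26; 49/52]
x' = x̄ + K·y = [-99/26, -71/52]
P' = (I − K·H)·P̄ = [192/13 27/26; 27/26 147/52]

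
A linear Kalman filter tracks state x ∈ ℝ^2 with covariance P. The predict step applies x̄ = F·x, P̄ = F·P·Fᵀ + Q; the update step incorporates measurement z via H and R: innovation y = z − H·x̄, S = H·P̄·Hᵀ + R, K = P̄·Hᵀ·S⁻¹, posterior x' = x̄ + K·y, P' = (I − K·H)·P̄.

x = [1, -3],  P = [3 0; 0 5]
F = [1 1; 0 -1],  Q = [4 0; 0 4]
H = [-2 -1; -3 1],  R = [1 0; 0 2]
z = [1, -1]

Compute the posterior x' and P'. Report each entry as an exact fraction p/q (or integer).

x' = [-6/383, -823/1149]
P' = [91/766 -31/766; -31/766 1429/2298]

x̄ = F·x = [-2, 3]
P̄ = F·P·Fᵀ + Q = [12 -5; -5 9]
y = z − H·x̄ = [0, -10]
S = H·P̄·Hᵀ + R = [38 58; 58 149]
K = P̄·Hᵀ·S⁻¹ = [-151/766 -76/383; -1243/2298 427/1149]
x' = x̄ + K·y = [-6/383, -823/1149]
P' = (I − K·H)·P̄ = [91/766 -31/766; -31/766 1429/2298]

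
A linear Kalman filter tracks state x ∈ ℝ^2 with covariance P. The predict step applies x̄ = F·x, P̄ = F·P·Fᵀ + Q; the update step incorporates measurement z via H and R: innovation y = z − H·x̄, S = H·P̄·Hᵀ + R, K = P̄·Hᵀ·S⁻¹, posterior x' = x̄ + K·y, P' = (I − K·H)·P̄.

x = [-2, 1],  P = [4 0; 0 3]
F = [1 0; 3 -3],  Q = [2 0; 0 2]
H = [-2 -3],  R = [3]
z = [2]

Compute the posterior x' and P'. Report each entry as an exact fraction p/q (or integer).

x' = [-10/63, -151/252]
P' = [62/21 -40/21; -40/21 131/84]

x̄ = F·x = [-2, -9]
P̄ = F·P·Fᵀ + Q = [6 12; 12 65]
y = z − H·x̄ = [-29]
S = H·P̄·Hᵀ + R = [756]
K = P̄·Hᵀ·S⁻¹ = [-4/63; -73/252]
x' = x̄ + K·y = [-10/63, -151/252]
P' = (I − K·H)·P̄ = [62/21 -40/21; -40/21 131/84]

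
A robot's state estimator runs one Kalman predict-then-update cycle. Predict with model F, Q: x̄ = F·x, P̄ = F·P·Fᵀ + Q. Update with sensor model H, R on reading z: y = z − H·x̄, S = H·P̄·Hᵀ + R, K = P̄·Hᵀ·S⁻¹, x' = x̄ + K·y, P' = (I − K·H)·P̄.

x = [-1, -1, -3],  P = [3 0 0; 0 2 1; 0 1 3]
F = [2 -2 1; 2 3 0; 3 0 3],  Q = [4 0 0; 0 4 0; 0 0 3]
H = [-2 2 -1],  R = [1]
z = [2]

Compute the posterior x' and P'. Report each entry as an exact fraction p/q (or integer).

x̄ = F·x = [-3, -5, -12]
P̄ = F·P·Fᵀ + Q = [23 3 21; 3 34 27; 21 27 57]
y = z − H·x̄ = [-6]
S = H·P̄·Hᵀ + R = [238]
K = P̄·Hᵀ·S⁻¹ = [-61/238; 5/34; -45/238]
x' = x̄ + K·y = [-174/119, -100/17, -1293/119]
P' = (I − K·H)·P̄ = [1753/238 407/34 2253/238; 407/34 981/34 1143/34; 2253/238 1143/34 11541/238]

x' = [-174/119, -100/17, -1293/119]
P' = [1753/238 407/34 2253/238; 407/34 981/34 1143/34; 2253/238 1143/34 11541/238]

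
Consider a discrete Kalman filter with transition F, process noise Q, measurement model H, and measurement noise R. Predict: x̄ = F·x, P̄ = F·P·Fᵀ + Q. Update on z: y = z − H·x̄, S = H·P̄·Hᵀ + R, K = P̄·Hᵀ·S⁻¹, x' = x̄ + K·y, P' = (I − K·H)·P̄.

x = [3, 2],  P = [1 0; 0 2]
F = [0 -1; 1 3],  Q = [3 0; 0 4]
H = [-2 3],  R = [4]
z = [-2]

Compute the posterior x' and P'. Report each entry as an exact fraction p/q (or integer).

x' = [106/101, 18/101]
P' = [731/303 150/101; 150/101 136/101]

x̄ = F·x = [-2, 9]
P̄ = F·P·Fᵀ + Q = [5 -6; -6 23]
y = z − H·x̄ = [-33]
S = H·P̄·Hᵀ + R = [303]
K = P̄·Hᵀ·S⁻¹ = [-28/303; 27/101]
x' = x̄ + K·y = [106/101, 18/101]
P' = (I − K·H)·P̄ = [731/303 150/101; 150/101 136/101]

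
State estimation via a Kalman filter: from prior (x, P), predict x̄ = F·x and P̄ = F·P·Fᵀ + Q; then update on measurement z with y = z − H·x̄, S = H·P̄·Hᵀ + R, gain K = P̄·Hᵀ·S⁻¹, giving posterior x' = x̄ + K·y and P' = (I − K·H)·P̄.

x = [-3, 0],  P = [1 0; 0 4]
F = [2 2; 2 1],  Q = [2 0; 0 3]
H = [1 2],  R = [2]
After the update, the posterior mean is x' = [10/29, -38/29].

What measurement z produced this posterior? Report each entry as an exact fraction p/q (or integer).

z = [-2]

x̄ = F·x = [-6, -6]
P̄ = F·P·Fᵀ + Q = [22 12; 12 11]
S = H·P̄·Hᵀ + R = [116]
K = P̄·Hᵀ·S⁻¹ = [23/58; 17/58]
x' − x̄ = [184/29, 136/29] = K·y
y = (KᵀK)⁻¹·Kᵀ·(x' − x̄) = [16]
z = y + H·x̄ = [16] + [-18] = [-2]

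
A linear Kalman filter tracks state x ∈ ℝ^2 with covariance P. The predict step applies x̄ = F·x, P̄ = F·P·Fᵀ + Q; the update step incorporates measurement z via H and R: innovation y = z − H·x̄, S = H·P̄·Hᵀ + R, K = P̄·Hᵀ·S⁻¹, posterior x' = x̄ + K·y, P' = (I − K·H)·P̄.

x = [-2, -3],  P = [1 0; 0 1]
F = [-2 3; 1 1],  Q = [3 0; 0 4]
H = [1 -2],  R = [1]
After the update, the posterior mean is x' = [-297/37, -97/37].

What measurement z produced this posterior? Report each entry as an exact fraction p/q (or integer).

z = [-3]

x̄ = F·x = [-5, -5]
P̄ = F·P·Fᵀ + Q = [16 1; 1 6]
S = H·P̄·Hᵀ + R = [37]
K = P̄·Hᵀ·S⁻¹ = [14/37; -11/37]
x' − x̄ = [-112/37, 88/37] = K·y
y = (KᵀK)⁻¹·Kᵀ·(x' − x̄) = [-8]
z = y + H·x̄ = [-8] + [5] = [-3]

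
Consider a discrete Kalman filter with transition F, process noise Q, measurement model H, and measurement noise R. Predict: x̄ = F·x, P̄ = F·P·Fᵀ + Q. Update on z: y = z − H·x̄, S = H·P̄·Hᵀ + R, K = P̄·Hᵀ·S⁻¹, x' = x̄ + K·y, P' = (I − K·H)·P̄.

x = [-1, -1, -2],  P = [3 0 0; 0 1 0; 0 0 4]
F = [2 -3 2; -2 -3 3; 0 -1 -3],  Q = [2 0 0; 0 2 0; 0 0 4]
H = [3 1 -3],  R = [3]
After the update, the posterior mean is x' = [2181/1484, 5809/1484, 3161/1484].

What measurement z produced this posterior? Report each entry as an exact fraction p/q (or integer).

z = [2]

x̄ = F·x = [-3, -1, 7]
P̄ = F·P·Fᵀ + Q = [39 21 -21; 21 59 -33; -21 -33 41]
S = H·P̄·Hᵀ + R = [1484]
K = P̄·Hᵀ·S⁻¹ = [201/1484; 221/1484; -219/1484]
x' − x̄ = [6633/1484, 7293/1484, -7227/1484] = K·y
y = (KᵀK)⁻¹·Kᵀ·(x' − x̄) = [33]
z = y + H·x̄ = [33] + [-31] = [2]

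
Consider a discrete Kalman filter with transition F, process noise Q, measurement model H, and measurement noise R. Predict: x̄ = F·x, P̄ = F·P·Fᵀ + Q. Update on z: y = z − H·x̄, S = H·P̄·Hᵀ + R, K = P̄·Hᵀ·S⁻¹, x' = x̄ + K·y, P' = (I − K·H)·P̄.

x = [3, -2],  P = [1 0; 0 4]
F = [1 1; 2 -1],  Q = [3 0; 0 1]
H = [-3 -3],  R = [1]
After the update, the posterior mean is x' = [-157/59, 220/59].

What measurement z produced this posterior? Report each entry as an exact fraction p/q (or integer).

z = [-3]

x̄ = F·x = [1, 8]
P̄ = F·P·Fᵀ + Q = [8 -2; -2 9]
S = H·P̄·Hᵀ + R = [118]
K = P̄·Hᵀ·S⁻¹ = [-9/59; -21/118]
x' − x̄ = [-216/59, -252/59] = K·y
y = (KᵀK)⁻¹·Kᵀ·(x' − x̄) = [24]
z = y + H·x̄ = [24] + [-27] = [-3]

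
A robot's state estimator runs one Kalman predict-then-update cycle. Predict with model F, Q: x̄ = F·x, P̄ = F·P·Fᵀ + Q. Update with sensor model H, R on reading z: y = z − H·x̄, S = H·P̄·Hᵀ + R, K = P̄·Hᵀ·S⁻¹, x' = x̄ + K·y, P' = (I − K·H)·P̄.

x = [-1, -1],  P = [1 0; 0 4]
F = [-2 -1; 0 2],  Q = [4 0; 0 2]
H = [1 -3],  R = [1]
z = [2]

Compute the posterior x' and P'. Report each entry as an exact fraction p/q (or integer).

x̄ = F·x = [3, -2]
P̄ = F·P·Fᵀ + Q = [12 -8; -8 18]
y = z − H·x̄ = [-7]
S = H·P̄·Hᵀ + R = [223]
K = P̄·Hᵀ·S⁻¹ = [36/223; -62/223]
x' = x̄ + K·y = [417/223, -12/223]
P' = (I − K·H)·P̄ = [1380/223 448/223; 448/223 170/223]

x' = [417/223, -12/223]
P' = [1380/223 448/223; 448/223 170/223]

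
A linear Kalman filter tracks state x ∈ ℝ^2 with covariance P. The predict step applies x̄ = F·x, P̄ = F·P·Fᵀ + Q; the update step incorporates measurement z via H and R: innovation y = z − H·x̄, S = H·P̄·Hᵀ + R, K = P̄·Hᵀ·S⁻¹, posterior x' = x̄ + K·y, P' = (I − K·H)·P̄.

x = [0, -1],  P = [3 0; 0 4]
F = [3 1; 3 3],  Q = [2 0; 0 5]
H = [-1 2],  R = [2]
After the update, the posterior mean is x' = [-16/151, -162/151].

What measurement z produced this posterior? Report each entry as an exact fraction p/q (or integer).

z = [-2]

x̄ = F·x = [-1, -3]
P̄ = F·P·Fᵀ + Q = [33 39; 39 68]
S = H·P̄·Hᵀ + R = [151]
K = P̄·Hᵀ·S⁻¹ = [45/151; 97/151]
x' − x̄ = [135/151, 291/151] = K·y
y = (KᵀK)⁻¹·Kᵀ·(x' − x̄) = [3]
z = y + H·x̄ = [3] + [-5] = [-2]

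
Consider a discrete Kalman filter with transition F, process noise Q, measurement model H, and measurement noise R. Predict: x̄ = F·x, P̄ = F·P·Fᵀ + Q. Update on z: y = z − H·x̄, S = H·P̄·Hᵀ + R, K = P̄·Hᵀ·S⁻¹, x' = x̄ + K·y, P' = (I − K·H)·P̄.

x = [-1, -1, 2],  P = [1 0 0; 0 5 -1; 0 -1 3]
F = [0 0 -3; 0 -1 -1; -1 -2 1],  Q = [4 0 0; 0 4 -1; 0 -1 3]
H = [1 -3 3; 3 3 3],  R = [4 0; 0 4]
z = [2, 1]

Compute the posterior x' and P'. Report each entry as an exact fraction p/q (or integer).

x' = [-74326/26171, 38081/52342, 126701/52342]
P' = [388393/26171 -123225/26171 -260328/26171; -123225/26171 44711/26171 82660/26171; -260328/26171 82660/26171 180230/26171]

x̄ = F·x = [-6, -1, 5]
P̄ = F·P·Fᵀ + Q = [31 6 -15; 6 10 5; -15 5 31]
y = z − H·x̄ = [-10, 7]
S = H·P̄·Hᵀ + R = [188 66; 66 580]
K = P̄·Hᵀ·S⁻¹ = [-5729/26171 3630/26171; -4689/52342 6219/52342; 16191/52342 3843/52342]
x' = x̄ + K·y = [-74326/26171, 38081/52342, 126701/52342]
P' = (I − K·H)·P̄ = [388393/26171 -123225/26171 -260328/26171; -123225/26171 44711/26171 82660/26171; -260328/26171 82660/26171 180230/26171]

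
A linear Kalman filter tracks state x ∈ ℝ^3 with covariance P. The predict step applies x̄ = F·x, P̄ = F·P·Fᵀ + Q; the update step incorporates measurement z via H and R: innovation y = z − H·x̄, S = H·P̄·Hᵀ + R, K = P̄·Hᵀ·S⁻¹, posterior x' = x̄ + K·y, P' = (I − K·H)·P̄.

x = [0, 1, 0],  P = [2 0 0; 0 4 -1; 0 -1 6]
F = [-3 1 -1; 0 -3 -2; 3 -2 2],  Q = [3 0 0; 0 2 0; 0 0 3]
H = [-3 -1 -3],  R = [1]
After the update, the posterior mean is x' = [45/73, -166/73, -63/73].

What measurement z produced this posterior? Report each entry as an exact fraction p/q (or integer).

z = [3]

x̄ = F·x = [1, -3, -2]
P̄ = F·P·Fᵀ + Q = [33 -1 -42; -1 50 2; -42 2 69]
S = H·P̄·Hᵀ + R = [219]
K = P̄·Hᵀ·S⁻¹ = [28/219; -53/219; -83/219]
x' − x̄ = [-28/73, 53/73, 83/73] = K·y
y = (KᵀK)⁻¹·Kᵀ·(x' − x̄) = [-3]
z = y + H·x̄ = [-3] + [6] = [3]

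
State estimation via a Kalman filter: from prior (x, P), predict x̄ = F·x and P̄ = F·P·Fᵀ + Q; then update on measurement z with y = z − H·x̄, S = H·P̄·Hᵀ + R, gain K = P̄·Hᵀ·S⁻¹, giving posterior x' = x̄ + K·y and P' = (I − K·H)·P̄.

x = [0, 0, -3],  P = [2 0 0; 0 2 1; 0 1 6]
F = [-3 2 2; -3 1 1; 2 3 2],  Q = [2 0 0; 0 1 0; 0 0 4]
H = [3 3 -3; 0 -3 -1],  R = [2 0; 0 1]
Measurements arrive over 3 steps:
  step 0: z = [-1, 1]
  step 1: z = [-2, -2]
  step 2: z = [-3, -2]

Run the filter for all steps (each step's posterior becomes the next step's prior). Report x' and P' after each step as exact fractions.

step 0: x' = [-306614/306293, -28507/306293, -235038/306293], P' = [1076092/306293 -241434/306293 827738/306293; -241434/306293 76805/306293 -179945/306293; 827738/306293 -179945/306293 693447/306293]
step 1: x' = [-24444103/68956353, 107218949/275825412, 554329301/827476236], P' = [193291595/91941804 -178731973/367767216 1734725051/1103301648; -178731973/367767216 273771971/1471068864 -1524844189/4413206592; 1734725051/1103301648 -1524844189/4413206592 17984500739/13239619776]
step 2: x' = [547310504231260/353121081605029, -37273768091212/353121081605029, 866647230394915/353121081605029], P' = [735651158313900/353121081605029 -169808785449280/353121081605029 549675629188108/353121081605029; -169808785449280/353121081605029 65231848169951/353121081605029 -120522693042985/353121081605029; 549675629188108/353121081605029 -120522693042985/353121081605029 475113397373737/353121081605029]

step 0: x̄ = F·x = [-6, -3, -6]
step 0: P̄ = F·P·Fᵀ + Q = [60 38 34; 38 29 11; 34 11 66]
step 0: y = z − H·x̄ = [8, -14]
step 0: S = H·P̄·Hᵀ + R = [1271 -441; -441 394]
step 0: K = P̄·Hᵀ·S⁻¹ = [10380/306293 -103436/306293; 22974/306293 -50470/306293; -68481/306293 -153612/306293]
step 0: x' = x̄ + K·y = [-306614/306293, -28507/306293, -235038/306293]
step 0: P' = (I − K·H)·P̄ = [1076092/306293 -241434/306293 827738/306293; -241434/306293 76805/306293 -179945/306293; 827738/306293 -179945/306293 693447/306293]
step 1: x̄ = F·x = [392752/306293, 656297/306293, -1168825/306293]
step 1: P̄ = F·P·Fᵀ + Q = [4903214/306293 5228816/306293 -5469690/306293; 5228816/306293 6883659/306293 -7359882/306293; -5469690/306293 -7359882/306293 10559929/306293]
step 1: y = z − H·x̄ = [-7266208/306293, 187480/306293]
step 1: S = H·P̄·Hᵀ + R = [526784788/306293 -105082710/306293; -105082710/306293 28659861/306293]
step 1: K = P̄·Hᵀ·S⁻¹ = [24289085/367767216 -63068647/551650824; 100688213/1471068864 -469551775/2206603296; -871166347/4413206592 -2130451519/6619809888]
step 1: x' = x̄ + K·y = [-24444103/68956353, 107218949/275825412, 554329301/827476236]
step 1: P' = (I − K·H)·P̄ = [193291595/91941804 -178731973/367767216 1734725051/1103301648; -178731973/367767216 273771971/1471068864 -1524844189/4413206592; 1734725051/1103301648 -1524844189/4413206592 17984500739/13239619776]
step 2: x̄ = F·x = [657990001/206869059, 438993464/206869059, 1486970671/827476236]
step 2: P̄ = F·P·Fᵀ + Q = [9349655315/827476236 2244742618/206869059 -33872305111/3309904944; 2244742618/206869059 2949231449/206869059 -5773190671/413738118; -33872305111/3309904944 -5773190671/413738118 292834972187/13239619776]
step 2: y = z − H·x̄ = [-3728439425/275825412, 5099939767/827476236]
step 2: S = H·P̄·Hᵀ + R = [1561912106627/1471068864 -938403031177/4413206592; -938403031177/4413206592 896379297755/13239619776]
step 2: K = P̄·Hᵀ·S⁻¹ = [24250115514768/353121081605029 -40249272840268/353121081605029; 23918633645484/353121081605029 -75172851466868/353121081605029; -68940691842921/353121081605029 -113545318244782/353121081605029]
step 2: x' = x̄ + K·y = [547310504231260/353121081605029, -37273768091212/353121081605029, 866647230394915/353121081605029]
step 2: P' = (I − K·H)·P̄ = [735651158313900/353121081605029 -169808785449280/353121081605029 549675629188108/353121081605029; -169808785449280/353121081605029 65231848169951/353121081605029 -120522693042985/353121081605029; 549675629188108/353121081605029 -120522693042985/353121081605029 475113397373737/353121081605029]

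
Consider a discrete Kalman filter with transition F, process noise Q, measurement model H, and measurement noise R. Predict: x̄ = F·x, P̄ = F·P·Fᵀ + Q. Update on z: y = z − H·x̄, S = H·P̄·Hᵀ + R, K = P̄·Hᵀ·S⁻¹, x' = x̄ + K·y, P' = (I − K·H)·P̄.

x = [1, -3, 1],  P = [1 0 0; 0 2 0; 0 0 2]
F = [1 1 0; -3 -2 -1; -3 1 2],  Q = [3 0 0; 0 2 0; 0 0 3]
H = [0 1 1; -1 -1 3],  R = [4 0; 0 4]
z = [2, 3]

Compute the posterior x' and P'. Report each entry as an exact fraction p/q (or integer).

x' = [-1633/751, 2025/1502, 951/1502]
P' = [16432/3755 -6694/3755 3474/3755; -6694/3755 21101/7510 239/7510; 3474/3755 239/7510 5021/7510]

x̄ = F·x = [-2, 2, -4]
P̄ = F·P·Fᵀ + Q = [6 -7 -1; -7 21 1; -1 1 22]
y = z − H·x̄ = [4, 15]
S = H·P̄·Hᵀ + R = [49 55; 55 215]
K = P̄·Hᵀ·S⁻¹ = [-161/751 171/3755; 1067/1502 -1749/7510; 263/1502 1969/7510]
x' = x̄ + K·y = [-1633/751, 2025/1502, 951/1502]
P' = (I − K·H)·P̄ = [16432/3755 -6694/3755 3474/3755; -6694/3755 21101/7510 239/7510; 3474/3755 239/7510 5021/7510]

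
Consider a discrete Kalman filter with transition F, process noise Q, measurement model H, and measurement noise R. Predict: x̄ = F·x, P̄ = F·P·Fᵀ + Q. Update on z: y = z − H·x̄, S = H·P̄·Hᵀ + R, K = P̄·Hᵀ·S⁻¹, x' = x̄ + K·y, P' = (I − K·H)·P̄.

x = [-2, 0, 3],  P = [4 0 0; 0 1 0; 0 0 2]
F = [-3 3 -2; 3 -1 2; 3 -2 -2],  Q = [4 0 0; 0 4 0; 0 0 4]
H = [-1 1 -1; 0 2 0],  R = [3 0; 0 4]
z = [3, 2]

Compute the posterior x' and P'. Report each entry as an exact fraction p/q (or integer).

x̄ = F·x = [0, 0, -12]
P̄ = F·P·Fᵀ + Q = [57 -47 -34; -47 49 30; -34 30 52]
y = z − H·x̄ = [-9, 2]
S = H·P̄·Hᵀ + R = [127 132; 132 200]
K = P̄·Hᵀ·S⁻¹ = [-199/997 -1349/3988; 33/997 1867/3988; -690/997 1509/1994]
x' = x̄ + K·y = [2233/1994, 1273/1994, -4245/997]
P' = (I − K·H)·P̄ = [22395/1994 -1349/1994 -11275/997; -1349/1994 1867/1994 1509/997; -11275/997 1509/997 14854/997]

x' = [2233/1994, 1273/1994, -4245/997]
P' = [22395/1994 -1349/1994 -11275/997; -1349/1994 1867/1994 1509/997; -11275/997 1509/997 14854/997]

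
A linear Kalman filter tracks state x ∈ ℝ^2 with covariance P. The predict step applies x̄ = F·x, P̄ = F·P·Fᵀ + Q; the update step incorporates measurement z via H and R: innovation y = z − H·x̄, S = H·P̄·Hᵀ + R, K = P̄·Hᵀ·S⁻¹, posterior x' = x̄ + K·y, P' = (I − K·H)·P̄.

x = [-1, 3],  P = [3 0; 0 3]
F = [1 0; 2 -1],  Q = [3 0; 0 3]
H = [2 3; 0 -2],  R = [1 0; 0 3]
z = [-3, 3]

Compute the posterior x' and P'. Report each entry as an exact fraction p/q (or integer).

x' = [453/667, -983/667]
P' = [750/667 -426/667; -426/667 306/667]

x̄ = F·x = [-1, -5]
P̄ = F·P·Fᵀ + Q = [6 6; 6 18]
y = z − H·x̄ = [14, -7]
S = H·P̄·Hᵀ + R = [259 -132; -132 75]
K = P̄·Hᵀ·S⁻¹ = [222/667 284/667; 66/667 -204/667]
x' = x̄ + K·y = [453/667, -983/667]
P' = (I − K·H)·P̄ = [750/667 -426/667; -426/667 306/667]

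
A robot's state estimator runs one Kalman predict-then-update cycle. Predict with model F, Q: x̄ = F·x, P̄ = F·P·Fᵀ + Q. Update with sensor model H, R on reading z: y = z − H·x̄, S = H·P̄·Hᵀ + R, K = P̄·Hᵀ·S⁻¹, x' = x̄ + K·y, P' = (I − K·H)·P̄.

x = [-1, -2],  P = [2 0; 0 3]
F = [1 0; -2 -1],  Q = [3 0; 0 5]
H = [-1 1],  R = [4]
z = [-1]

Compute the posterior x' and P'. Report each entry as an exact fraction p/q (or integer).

x' = [7/11, 4/11]
P' = [28/11 16/11; 16/11 128/33]

x̄ = F·x = [-1, 4]
P̄ = F·P·Fᵀ + Q = [5 -4; -4 16]
y = z − H·x̄ = [-6]
S = H·P̄·Hᵀ + R = [33]
K = P̄·Hᵀ·S⁻¹ = [-3/11; 20/33]
x' = x̄ + K·y = [7/11, 4/11]
P' = (I − K·H)·P̄ = [28/11 16/11; 16/11 128/33]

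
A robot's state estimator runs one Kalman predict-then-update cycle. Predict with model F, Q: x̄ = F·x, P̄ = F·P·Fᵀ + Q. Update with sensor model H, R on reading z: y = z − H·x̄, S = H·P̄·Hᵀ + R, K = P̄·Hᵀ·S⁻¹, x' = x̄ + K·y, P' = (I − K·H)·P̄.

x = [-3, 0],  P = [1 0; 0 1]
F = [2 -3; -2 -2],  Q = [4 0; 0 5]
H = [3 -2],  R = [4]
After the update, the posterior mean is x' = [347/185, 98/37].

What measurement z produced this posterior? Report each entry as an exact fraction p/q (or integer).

x̄ = F·x = [-6, 6]
P̄ = F·P·Fᵀ + Q = [17 2; 2 13]
S = H·P̄·Hᵀ + R = [185]
K = P̄·Hᵀ·S⁻¹ = [47/185; -4/37]
x' − x̄ = [1457/185, -124/37] = K·y
y = (KᵀK)⁻¹·Kᵀ·(x' − x̄) = [31]
z = y + H·x̄ = [31] + [-30] = [1]

z = [1]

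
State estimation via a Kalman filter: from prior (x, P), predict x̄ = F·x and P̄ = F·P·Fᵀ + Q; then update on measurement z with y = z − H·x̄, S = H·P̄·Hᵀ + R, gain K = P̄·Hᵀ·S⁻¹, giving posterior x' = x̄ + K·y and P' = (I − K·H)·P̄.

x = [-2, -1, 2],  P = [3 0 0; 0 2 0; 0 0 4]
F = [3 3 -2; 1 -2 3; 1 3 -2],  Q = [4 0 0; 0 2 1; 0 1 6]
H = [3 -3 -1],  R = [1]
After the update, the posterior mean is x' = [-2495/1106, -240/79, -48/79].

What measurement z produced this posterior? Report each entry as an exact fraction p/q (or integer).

z = [3]

x̄ = F·x = [-13, 6, -9]
P̄ = F·P·Fᵀ + Q = [65 -27 43; -27 49 -32; 43 -32 43]
S = H·P̄·Hᵀ + R = [1106]
K = P̄·Hᵀ·S⁻¹ = [233/1106; -14/79; 13/79]
x' − x̄ = [11883/1106, -714/79, 663/79] = K·y
y = (KᵀK)⁻¹·Kᵀ·(x' − x̄) = [51]
z = y + H·x̄ = [51] + [-48] = [3]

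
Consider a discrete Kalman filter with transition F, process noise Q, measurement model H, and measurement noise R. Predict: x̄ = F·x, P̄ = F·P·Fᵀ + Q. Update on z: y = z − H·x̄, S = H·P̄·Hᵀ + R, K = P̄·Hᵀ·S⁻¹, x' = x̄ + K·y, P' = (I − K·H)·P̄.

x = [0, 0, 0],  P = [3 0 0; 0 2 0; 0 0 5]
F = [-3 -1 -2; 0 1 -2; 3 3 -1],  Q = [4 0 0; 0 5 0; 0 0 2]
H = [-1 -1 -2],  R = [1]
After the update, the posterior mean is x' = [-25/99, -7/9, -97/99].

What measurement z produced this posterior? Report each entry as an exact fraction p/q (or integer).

z = [3]

x̄ = F·x = [0, 0, 0]
P̄ = F·P·Fᵀ + Q = [53 18 -23; 18 27 16; -23 16 52]
S = H·P̄·Hᵀ + R = [297]
K = P̄·Hᵀ·S⁻¹ = [-25/297; -7/27; -97/297]
x' − x̄ = [-25/99, -7/9, -97/99] = K·y
y = (KᵀK)⁻¹·Kᵀ·(x' − x̄) = [3]
z = y + H·x̄ = [3] + [0] = [3]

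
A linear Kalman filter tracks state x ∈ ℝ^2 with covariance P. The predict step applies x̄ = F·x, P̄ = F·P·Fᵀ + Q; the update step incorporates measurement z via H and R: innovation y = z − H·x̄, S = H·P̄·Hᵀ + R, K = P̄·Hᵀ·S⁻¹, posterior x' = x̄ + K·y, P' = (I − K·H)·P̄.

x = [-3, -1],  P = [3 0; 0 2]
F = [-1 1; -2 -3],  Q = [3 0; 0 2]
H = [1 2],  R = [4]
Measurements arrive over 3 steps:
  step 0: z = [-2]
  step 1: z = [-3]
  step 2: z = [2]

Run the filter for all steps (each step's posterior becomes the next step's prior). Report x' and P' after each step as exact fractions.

step 0: x' = [26/35, -37/35], P' = [264/35 -128/35; -128/35 96/35]
step 1: x' = [-1989/625, 121/625], P' = [7772/625 -3508/625; -3508/625 2162/625]
step 2: x' = [-21884/16465, 30643/16465], P' = [209364/16465 -92712/16465; -92712/16465 56336/16465]

step 0: x̄ = F·x = [2, 9]
step 0: P̄ = F·P·Fᵀ + Q = [8 0; 0 32]
step 0: y = z − H·x̄ = [-22]
step 0: S = H·P̄·Hᵀ + R = [140]
step 0: K = P̄·Hᵀ·S⁻¹ = [2/35; 16/35]
step 0: x' = x̄ + K·y = [26/35, -37/35]
step 0: P' = (I − K·H)·P̄ = [264/35 -128/35; -128/35 96/35]
step 1: x̄ = F·x = [-9/5, 59/35]
step 1: P̄ = F·P·Fᵀ + Q = [103/5 16/5; 16/5 454/35]
step 1: y = z − H·x̄ = [-32/7]
step 1: S = H·P̄·Hᵀ + R = [625/7]
step 1: K = P̄·Hᵀ·S⁻¹ = [189/625; 204/625]
step 1: x' = x̄ + K·y = [-1989/625, 121/625]
step 1: P' = (I − K·H)·P̄ = [7772/625 -3508/625; -3508/625 2162/625]
step 2: x̄ = F·x = [422/125, 723/125]
step 2: P̄ = F·P·Fᵀ + Q = [753/25 222/25; 222/25 388/25]
step 2: y = z − H·x̄ = [-1618/125]
step 2: S = H·P̄·Hᵀ + R = [3293/25]
step 2: K = P̄·Hᵀ·S⁻¹ = [1197/3293; 998/3293]
step 2: x' = x̄ + K·y = [-21884/16465, 30643/16465]
step 2: P' = (I − K·H)·P̄ = [209364/16465 -92712/16465; -92712/16465 56336/16465]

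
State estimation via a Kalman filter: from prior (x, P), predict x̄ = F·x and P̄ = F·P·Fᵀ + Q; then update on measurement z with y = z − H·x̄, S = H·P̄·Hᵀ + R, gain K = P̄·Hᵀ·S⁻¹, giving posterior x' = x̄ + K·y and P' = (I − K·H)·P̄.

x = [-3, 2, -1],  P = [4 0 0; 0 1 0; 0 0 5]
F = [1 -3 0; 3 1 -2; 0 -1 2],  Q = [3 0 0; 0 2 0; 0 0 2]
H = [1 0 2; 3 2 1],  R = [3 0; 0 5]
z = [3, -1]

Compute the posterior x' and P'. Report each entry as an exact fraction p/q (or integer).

x' = [-49801/52949, -8505/52949, 93764/52949]
P' = [192545/52949 -227048/52949 -86494/52949; -227048/52949 341677/52949 82135/52949; -86494/52949 82135/52949 77057/52949]

x̄ = F·x = [-9, -5, -4]
P̄ = F·P·Fᵀ + Q = [16 9 3; 9 59 -21; 3 -21 23]
y = z − H·x̄ = [20, 40]
S = H·P̄·Hᵀ + R = [123 49; 49 450]
K = P̄·Hᵀ·S⁻¹ = [6519/52949 7409/52949; -20926/52949 16869/52949; 22540/52949 -3631/52949]
x' = x̄ + K·y = [-49801/52949, -8505/52949, 93764/52949]
P' = (I − K·H)·P̄ = [192545/52949 -227048/52949 -86494/52949; -227048/52949 341677/52949 82135/52949; -86494/52949 82135/52949 77057/52949]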